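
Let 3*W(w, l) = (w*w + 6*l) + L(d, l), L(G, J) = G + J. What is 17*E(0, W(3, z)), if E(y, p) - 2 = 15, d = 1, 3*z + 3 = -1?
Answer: 289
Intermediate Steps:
z = -4/3 (z = -1 + (⅓)*(-1) = -1 - ⅓ = -4/3 ≈ -1.3333)
W(w, l) = ⅓ + w²/3 + 7*l/3 (W(w, l) = ((w*w + 6*l) + (1 + l))/3 = ((w² + 6*l) + (1 + l))/3 = (1 + w² + 7*l)/3 = ⅓ + w²/3 + 7*l/3)
E(y, p) = 17 (E(y, p) = 2 + 15 = 17)
17*E(0, W(3, z)) = 17*17 = 289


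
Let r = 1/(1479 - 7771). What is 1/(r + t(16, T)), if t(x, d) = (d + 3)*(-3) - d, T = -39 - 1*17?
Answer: 6292/1352779 ≈ 0.0046512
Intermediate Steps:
T = -56 (T = -39 - 17 = -56)
t(x, d) = -9 - 4*d (t(x, d) = (3 + d)*(-3) - d = (-9 - 3*d) - d = -9 - 4*d)
r = -1/6292 (r = 1/(-6292) = -1/6292 ≈ -0.00015893)
1/(r + t(16, T)) = 1/(-1/6292 + (-9 - 4*(-56))) = 1/(-1/6292 + (-9 + 224)) = 1/(-1/6292 + 215) = 1/(1352779/6292) = 6292/1352779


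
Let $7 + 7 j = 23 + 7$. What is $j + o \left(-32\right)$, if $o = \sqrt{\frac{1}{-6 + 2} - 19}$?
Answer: $\frac{23}{7} - 16 i \sqrt{77} \approx 3.2857 - 140.4 i$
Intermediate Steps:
$o = \frac{i \sqrt{77}}{2}$ ($o = \sqrt{\frac{1}{-4} - 19} = \sqrt{- \frac{1}{4} - 19} = \sqrt{- \frac{77}{4}} = \frac{i \sqrt{77}}{2} \approx 4.3875 i$)
$j = \frac{23}{7}$ ($j = -1 + \frac{23 + 7}{7} = -1 + \frac{1}{7} \cdot 30 = -1 + \frac{30}{7} = \frac{23}{7} \approx 3.2857$)
$j + o \left(-32\right) = \frac{23}{7} + \frac{i \sqrt{77}}{2} \left(-32\right) = \frac{23}{7} - 16 i \sqrt{77}$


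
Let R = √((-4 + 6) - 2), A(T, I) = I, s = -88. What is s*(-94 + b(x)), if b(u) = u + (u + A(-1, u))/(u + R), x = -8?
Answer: 8800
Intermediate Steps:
R = 0 (R = √(2 - 2) = √0 = 0)
b(u) = 2 + u (b(u) = u + (u + u)/(u + 0) = u + (2*u)/u = u + 2 = 2 + u)
s*(-94 + b(x)) = -88*(-94 + (2 - 8)) = -88*(-94 - 6) = -88*(-100) = 8800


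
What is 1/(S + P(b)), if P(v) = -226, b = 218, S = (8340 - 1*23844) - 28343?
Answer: -1/44073 ≈ -2.2690e-5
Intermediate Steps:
S = -43847 (S = (8340 - 23844) - 28343 = -15504 - 28343 = -43847)
1/(S + P(b)) = 1/(-43847 - 226) = 1/(-44073) = -1/44073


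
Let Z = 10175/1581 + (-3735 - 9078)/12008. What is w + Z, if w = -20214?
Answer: -383653750625/18984648 ≈ -20209.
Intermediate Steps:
Z = 101924047/18984648 (Z = 10175*(1/1581) - 12813*1/12008 = 10175/1581 - 12813/12008 = 101924047/18984648 ≈ 5.3688)
w + Z = -20214 + 101924047/18984648 = -383653750625/18984648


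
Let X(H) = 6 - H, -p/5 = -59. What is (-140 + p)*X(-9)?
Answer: 2325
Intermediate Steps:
p = 295 (p = -5*(-59) = 295)
(-140 + p)*X(-9) = (-140 + 295)*(6 - 1*(-9)) = 155*(6 + 9) = 155*15 = 2325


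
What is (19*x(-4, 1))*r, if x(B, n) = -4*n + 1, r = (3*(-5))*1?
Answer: 855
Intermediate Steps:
r = -15 (r = -15*1 = -15)
x(B, n) = 1 - 4*n
(19*x(-4, 1))*r = (19*(1 - 4*1))*(-15) = (19*(1 - 4))*(-15) = (19*(-3))*(-15) = -57*(-15) = 855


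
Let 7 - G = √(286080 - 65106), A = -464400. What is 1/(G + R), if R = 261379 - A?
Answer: 362893/263382548411 + √220974/526765096822 ≈ 1.3787e-6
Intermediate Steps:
G = 7 - √220974 (G = 7 - √(286080 - 65106) = 7 - √220974 ≈ -463.08)
R = 725779 (R = 261379 - 1*(-464400) = 261379 + 464400 = 725779)
1/(G + R) = 1/((7 - √220974) + 725779) = 1/(725786 - √220974)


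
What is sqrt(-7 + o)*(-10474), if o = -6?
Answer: -10474*I*sqrt(13) ≈ -37765.0*I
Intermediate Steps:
sqrt(-7 + o)*(-10474) = sqrt(-7 - 6)*(-10474) = sqrt(-13)*(-10474) = (I*sqrt(13))*(-10474) = -10474*I*sqrt(13)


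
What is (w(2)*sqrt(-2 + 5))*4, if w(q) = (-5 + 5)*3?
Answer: 0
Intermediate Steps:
w(q) = 0 (w(q) = 0*3 = 0)
(w(2)*sqrt(-2 + 5))*4 = (0*sqrt(-2 + 5))*4 = (0*sqrt(3))*4 = 0*4 = 0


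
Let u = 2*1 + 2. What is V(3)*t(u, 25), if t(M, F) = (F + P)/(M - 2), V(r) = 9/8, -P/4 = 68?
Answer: -2223/16 ≈ -138.94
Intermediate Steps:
P = -272 (P = -4*68 = -272)
V(r) = 9/8 (V(r) = 9*(1/8) = 9/8)
u = 4 (u = 2 + 2 = 4)
t(M, F) = (-272 + F)/(-2 + M) (t(M, F) = (F - 272)/(M - 2) = (-272 + F)/(-2 + M))
V(3)*t(u, 25) = 9*((-272 + 25)/(-2 + 4))/8 = 9*(-247/2)/8 = 9*((1/2)*(-247))/8 = (9/8)*(-247/2) = -2223/16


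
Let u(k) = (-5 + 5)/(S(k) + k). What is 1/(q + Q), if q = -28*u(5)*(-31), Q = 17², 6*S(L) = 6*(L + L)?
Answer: 1/289 ≈ 0.0034602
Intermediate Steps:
S(L) = 2*L (S(L) = (6*(L + L))/6 = (6*(2*L))/6 = (12*L)/6 = 2*L)
u(k) = 0 (u(k) = (-5 + 5)/(2*k + k) = 0/((3*k)) = 0*(1/(3*k)) = 0)
Q = 289
q = 0 (q = -28*0*(-31) = 0*(-31) = 0)
1/(q + Q) = 1/(0 + 289) = 1/289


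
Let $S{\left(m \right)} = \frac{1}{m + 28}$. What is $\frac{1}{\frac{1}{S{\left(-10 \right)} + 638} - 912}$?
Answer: $- \frac{11485}{10474302} \approx -0.0010965$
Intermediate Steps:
$S{\left(m \right)} = \frac{1}{28 + m}$
$\frac{1}{\frac{1}{S{\left(-10 \right)} + 638} - 912} = \frac{1}{\frac{1}{\frac{1}{28 - 10} + 638} - 912} = \frac{1}{\frac{1}{\frac{1}{18} + 638} - 912} = \frac{1}{\frac{1}{\frac{11485}{18}} - 912} = \frac{1}{\frac{18}{11485} - 912} = \frac{1}{- \frac{10474302}{11485}} = - \frac{11485}{10474302}$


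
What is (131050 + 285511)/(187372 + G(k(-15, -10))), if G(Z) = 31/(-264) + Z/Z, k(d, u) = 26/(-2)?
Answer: 109972104/49466441 ≈ 2.2232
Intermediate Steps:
k(d, u) = -13 (k(d, u) = 26*(-1/2) = -13)
G(Z) = 233/264 (G(Z) = 31*(-1/264) + 1 = -31/264 + 1 = 233/264)
(131050 + 285511)/(187372 + G(k(-15, -10))) = (131050 + 285511)/(187372 + 233/264) = 416561/(49466441/264) = 416561*(264/49466441) = 109972104/49466441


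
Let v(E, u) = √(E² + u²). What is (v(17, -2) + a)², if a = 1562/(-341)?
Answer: 301737/961 - 284*√293/31 ≈ 157.17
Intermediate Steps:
a = -142/31 (a = 1562*(-1/341) = -142/31 ≈ -4.5806)
(v(17, -2) + a)² = (√(17² + (-2)²) - 142/31)² = (√(289 + 4) - 142/31)² = (√293 - 142/31)² = (-142/31 + √293)²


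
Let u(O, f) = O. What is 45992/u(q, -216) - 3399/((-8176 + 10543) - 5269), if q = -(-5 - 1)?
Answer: 66744589/8706 ≈ 7666.5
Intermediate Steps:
q = 6 (q = -1*(-6) = 6)
45992/u(q, -216) - 3399/((-8176 + 10543) - 5269) = 45992/6 - 3399/((-8176 + 10543) - 5269) = 45992*(1/6) - 3399/(2367 - 5269) = 22996/3 - 3399/(-2902) = 22996/3 - 3399*(-1/2902) = 22996/3 + 3399/2902 = 66744589/8706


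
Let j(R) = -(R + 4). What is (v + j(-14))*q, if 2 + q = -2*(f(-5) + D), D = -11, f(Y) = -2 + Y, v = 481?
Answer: 16694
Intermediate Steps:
j(R) = -4 - R (j(R) = -(4 + R) = -4 - R)
q = 34 (q = -2 - 2*((-2 - 5) - 11) = -2 - 2*(-7 - 11) = -2 - 2*(-18) = -2 + 36 = 34)
(v + j(-14))*q = (481 + (-4 - 1*(-14)))*34 = (481 + (-4 + 14))*34 = (481 + 10)*34 = 491*34 = 16694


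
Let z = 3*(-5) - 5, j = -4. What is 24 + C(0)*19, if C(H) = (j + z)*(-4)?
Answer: 1848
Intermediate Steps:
z = -20 (z = -15 - 5 = -20)
C(H) = 96 (C(H) = (-4 - 20)*(-4) = -24*(-4) = 96)
24 + C(0)*19 = 24 + 96*19 = 24 + 1824 = 1848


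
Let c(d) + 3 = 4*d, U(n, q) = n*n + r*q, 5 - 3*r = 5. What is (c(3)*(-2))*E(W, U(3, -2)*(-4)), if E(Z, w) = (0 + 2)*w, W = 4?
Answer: 1296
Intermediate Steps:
r = 0 (r = 5/3 - ⅓*5 = 5/3 - 5/3 = 0)
U(n, q) = n² (U(n, q) = n*n + 0*q = n² + 0 = n²)
c(d) = -3 + 4*d
E(Z, w) = 2*w
(c(3)*(-2))*E(W, U(3, -2)*(-4)) = ((-3 + 4*3)*(-2))*(2*(3²*(-4))) = ((-3 + 12)*(-2))*(2*(9*(-4))) = (9*(-2))*(2*(-36)) = -18*(-72) = 1296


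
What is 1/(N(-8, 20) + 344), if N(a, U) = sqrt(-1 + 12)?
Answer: 344/118325 - sqrt(11)/118325 ≈ 0.0028792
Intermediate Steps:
N(a, U) = sqrt(11)
1/(N(-8, 20) + 344) = 1/(sqrt(11) + 344) = 1/(344 + sqrt(11))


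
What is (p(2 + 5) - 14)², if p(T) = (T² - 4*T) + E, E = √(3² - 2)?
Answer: 56 + 14*√7 ≈ 93.041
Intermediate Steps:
E = √7 (E = √(9 - 2) = √7 ≈ 2.6458)
p(T) = √7 + T² - 4*T (p(T) = (T² - 4*T) + √7 = √7 + T² - 4*T)
(p(2 + 5) - 14)² = ((√7 + (2 + 5)² - 4*(2 + 5)) - 14)² = ((√7 + 7² - 4*7) - 14)² = ((√7 + 49 - 28) - 14)² = ((21 + √7) - 14)² = (7 + √7)²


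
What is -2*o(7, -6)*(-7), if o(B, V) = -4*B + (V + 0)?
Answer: -476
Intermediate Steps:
o(B, V) = V - 4*B (o(B, V) = -4*B + V = V - 4*B)
-2*o(7, -6)*(-7) = -2*(-6 - 4*7)*(-7) = -2*(-6 - 28)*(-7) = -2*(-34)*(-7) = 68*(-7) = -476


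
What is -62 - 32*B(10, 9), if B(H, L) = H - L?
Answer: -94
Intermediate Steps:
-62 - 32*B(10, 9) = -62 - 32*(10 - 1*9) = -62 - 32*(10 - 9) = -62 - 32*1 = -62 - 32 = -94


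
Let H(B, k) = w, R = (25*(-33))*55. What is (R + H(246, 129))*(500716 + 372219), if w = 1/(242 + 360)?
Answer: -3406410479045/86 ≈ -3.9609e+10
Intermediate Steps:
R = -45375 (R = -825*55 = -45375)
w = 1/602 ≈ 0.0016611
H(B, k) = 1/602
(R + H(246, 129))*(500716 + 372219) = (-45375 + 1/602)*(500716 + 372219) = -27315749/602*872935 = -3406410479045/86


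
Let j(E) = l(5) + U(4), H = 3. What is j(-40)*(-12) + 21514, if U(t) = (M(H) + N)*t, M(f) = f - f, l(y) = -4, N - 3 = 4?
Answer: 21226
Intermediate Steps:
N = 7 (N = 3 + 4 = 7)
M(f) = 0
U(t) = 7*t (U(t) = (0 + 7)*t = 7*t)
j(E) = 24 (j(E) = -4 + 7*4 = -4 + 28 = 24)
j(-40)*(-12) + 21514 = 24*(-12) + 21514 = -288 + 21514 = 21226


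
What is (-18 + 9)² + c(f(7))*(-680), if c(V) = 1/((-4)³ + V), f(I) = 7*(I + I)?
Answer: 61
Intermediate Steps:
f(I) = 14*I (f(I) = 7*(2*I) = 14*I)
c(V) = 1/(-64 + V)
(-18 + 9)² + c(f(7))*(-680) = (-18 + 9)² - 680/(-64 + 14*7) = (-9)² - 680/(-64 + 98) = 81 - 680/34 = 81 + (1/34)*(-680) = 81 - 20 = 61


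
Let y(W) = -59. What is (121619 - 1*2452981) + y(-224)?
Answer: -2331421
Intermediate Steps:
(121619 - 1*2452981) + y(-224) = (121619 - 1*2452981) - 59 = (121619 - 2452981) - 59 = -2331362 - 59 = -2331421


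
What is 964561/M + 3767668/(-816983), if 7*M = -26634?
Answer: -244198158511/946066314 ≈ -258.12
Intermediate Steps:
M = -26634/7 (M = (⅐)*(-26634) = -26634/7 ≈ -3804.9)
964561/M + 3767668/(-816983) = 964561/(-26634/7) + 3767668/(-816983) = 964561*(-7/26634) + 3767668*(-1/816983) = -6751927/26634 - 3767668/816983 = -244198158511/946066314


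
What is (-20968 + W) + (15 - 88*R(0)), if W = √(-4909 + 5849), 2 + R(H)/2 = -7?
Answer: -19369 + 2*√235 ≈ -19338.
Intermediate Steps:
R(H) = -18 (R(H) = -4 + 2*(-7) = -4 - 14 = -18)
W = 2*√235 (W = √940 = 2*√235 ≈ 30.659)
(-20968 + W) + (15 - 88*R(0)) = (-20968 + 2*√235) + (15 - 88*(-18)) = (-20968 + 2*√235) + (15 + 1584) = (-20968 + 2*√235) + 1599 = -19369 + 2*√235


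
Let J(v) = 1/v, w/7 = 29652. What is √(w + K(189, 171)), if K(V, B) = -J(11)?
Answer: √25115233/11 ≈ 455.59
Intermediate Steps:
w = 207564 (w = 7*29652 = 207564)
K(V, B) = -1/11
√(w + K(189, 171)) = √(207564 - 1/11) = √(2283203/11) = √25115233/11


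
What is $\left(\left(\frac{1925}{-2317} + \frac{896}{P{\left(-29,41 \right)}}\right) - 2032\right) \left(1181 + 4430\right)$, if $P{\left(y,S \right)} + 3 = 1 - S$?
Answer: $- \frac{164008727627}{14233} \approx -1.1523 \cdot 10^{7}$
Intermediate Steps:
$P{\left(y,S \right)} = -2 - S$ ($P{\left(y,S \right)} = -3 - \left(-1 + S\right) = -2 - S$)
$\left(\left(\frac{1925}{-2317} + \frac{896}{P{\left(-29,41 \right)}}\right) - 2032\right) \left(1181 + 4430\right) = \left(\left(\frac{1925}{-2317} + \frac{896}{-2 - 41}\right) - 2032\right) \left(1181 + 4430\right) = \left(\left(1925 \left(- \frac{1}{2317}\right) + \frac{896}{-2 - 41}\right) - 2032\right) 5611 = \left(\left(- \frac{275}{331} + \frac{896}{-43}\right) - 2032\right) 5611 = \left(\left(- \frac{275}{331} + 896 \left(- \frac{1}{43}\right)\right) - 2032\right) 5611 = \left(\left(- \frac{275}{331} - \frac{896}{43}\right) - 2032\right) 5611 = \left(- \frac{308401}{14233} - 2032\right) 5611 = \left(- \frac{29229857}{14233}\right) 5611 = - \frac{164008727627}{14233}$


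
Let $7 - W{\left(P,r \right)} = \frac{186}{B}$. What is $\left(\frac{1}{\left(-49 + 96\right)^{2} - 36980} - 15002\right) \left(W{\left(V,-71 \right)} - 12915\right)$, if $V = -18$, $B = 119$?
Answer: $\frac{72850437006294}{376159} \approx 1.9367 \cdot 10^{8}$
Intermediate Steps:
$W{\left(P,r \right)} = \frac{647}{119}$ ($W{\left(P,r \right)} = 7 - \frac{186}{119} = \frac{647}{119}$)
$\left(\frac{1}{\left(-49 + 96\right)^{2} - 36980} - 15002\right) \left(W{\left(V,-71 \right)} - 12915\right) = \left(\frac{1}{\left(-49 + 96\right)^{2} - 36980} - 15002\right) \left(\frac{647}{119} - 12915\right) = \left(\frac{1}{47^{2} - 36980} - 15002\right) \left(- \frac{1536238}{119}\right) = \left(\frac{1}{2209 - 36980} - 15002\right) \left(- \frac{1536238}{119}\right) = \left(\frac{1}{-34771} - 15002\right) \left(- \frac{1536238}{119}\right) = \left(- \frac{1}{34771} - 15002\right) \left(- \frac{1536238}{119}\right) = \left(- \frac{521634543}{34771}\right) \left(- \frac{1536238}{119}\right) = \frac{72850437006294}{376159}$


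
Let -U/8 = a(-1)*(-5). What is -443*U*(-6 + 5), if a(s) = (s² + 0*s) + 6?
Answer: 124040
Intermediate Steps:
a(s) = 6 + s² (a(s) = (s² + 0) + 6 = s² + 6 = 6 + s²)
U = 280 (U = -8*(6 + (-1)²)*(-5) = -8*(6 + 1)*(-5) = -56*(-5) = -8*(-35) = 280)
-443*U*(-6 + 5) = -124040*(-6 + 5) = -124040*(-1) = -443*(-280) = 124040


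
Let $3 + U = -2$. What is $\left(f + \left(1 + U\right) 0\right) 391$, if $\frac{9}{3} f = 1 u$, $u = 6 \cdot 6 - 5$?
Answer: $\frac{12121}{3} \approx 4040.3$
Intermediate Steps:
$U = -5$ ($U = -3 - 2 = -5$)
$u = 31$ ($u = 36 - 5 = 31$)
$f = \frac{31}{3}$ ($f = \frac{1 \cdot 31}{3} = \frac{1}{3} \cdot 31 = \frac{31}{3} \approx 10.333$)
$\left(f + \left(1 + U\right) 0\right) 391 = \left(\frac{31}{3} + \left(1 - 5\right) 0\right) 391 = \left(\frac{31}{3} - 0\right) 391 = \left(\frac{31}{3} + 0\right) 391 = \frac{31}{3} \cdot 391 = \frac{12121}{3}$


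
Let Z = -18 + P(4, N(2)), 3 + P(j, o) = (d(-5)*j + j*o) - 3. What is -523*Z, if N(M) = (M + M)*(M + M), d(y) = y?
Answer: -10460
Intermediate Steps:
N(M) = 4*M² (N(M) = (2*M)*(2*M) = 4*M²)
P(j, o) = -6 - 5*j + j*o (P(j, o) = -3 + ((-5*j + j*o) - 3) = -3 + (-3 - 5*j + j*o) = -6 - 5*j + j*o)
Z = 20 (Z = -18 + (-6 - 5*4 + 4*(4*2²)) = -18 + (-6 - 20 + 4*(4*4)) = -18 + (-6 - 20 + 4*16) = -18 + (-6 - 20 + 64) = -18 + 38 = 20)
-523*Z = -523*20 = -10460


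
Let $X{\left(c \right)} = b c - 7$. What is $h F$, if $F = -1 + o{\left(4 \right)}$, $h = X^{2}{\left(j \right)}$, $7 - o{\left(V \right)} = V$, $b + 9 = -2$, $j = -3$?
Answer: $1352$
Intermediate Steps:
$b = -11$ ($b = -9 - 2 = -11$)
$X{\left(c \right)} = -7 - 11 c$ ($X{\left(c \right)} = - 11 c - 7 = -7 - 11 c$)
$o{\left(V \right)} = 7 - V$
$h = 676$ ($h = \left(-7 - -33\right)^{2} = \left(-7 + 33\right)^{2} = 26^{2} = 676$)
$F = 2$ ($F = -1 + \left(7 - 4\right) = -1 + 3 = 2$)
$h F = 676 \cdot 2 = 1352$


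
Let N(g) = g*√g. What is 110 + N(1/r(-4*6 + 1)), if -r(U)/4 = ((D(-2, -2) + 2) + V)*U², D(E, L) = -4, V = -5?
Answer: 110 + √7/4769464 ≈ 110.00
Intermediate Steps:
r(U) = 28*U² (r(U) = -4*((-4 + 2) - 5)*U² = -4*(-2 - 5)*U² = -(-28)*U² = 28*U²)
N(g) = g^(3/2)
110 + N(1/r(-4*6 + 1)) = 110 + (1/(28*(-4*6 + 1)²))^(3/2) = 110 + (1/(28*(-24 + 1)²))^(3/2) = 110 + (1/(28*(-23)²))^(3/2) = 110 + (1/(28*529))^(3/2) = 110 + (1/14812)^(3/2) = 110 + √7/4769464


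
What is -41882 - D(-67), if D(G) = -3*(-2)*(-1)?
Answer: -41876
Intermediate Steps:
D(G) = -6 (D(G) = 6*(-1) = -6)
-41882 - D(-67) = -41882 - 1*(-6) = -41882 + 6 = -41876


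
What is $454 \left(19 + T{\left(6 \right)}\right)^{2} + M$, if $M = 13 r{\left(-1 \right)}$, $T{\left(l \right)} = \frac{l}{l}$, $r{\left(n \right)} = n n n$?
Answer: $181587$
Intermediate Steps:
$r{\left(n \right)} = n^{3}$ ($r{\left(n \right)} = n^{2} n = n^{3}$)
$T{\left(l \right)} = 1$
$M = -13$ ($M = 13 \left(-1\right)^{3} = 13 \left(-1\right) = -13$)
$454 \left(19 + T{\left(6 \right)}\right)^{2} + M = 454 \left(19 + 1\right)^{2} - 13 = 454 \cdot 20^{2} - 13 = 454 \cdot 400 - 13 = 181600 - 13 = 181587$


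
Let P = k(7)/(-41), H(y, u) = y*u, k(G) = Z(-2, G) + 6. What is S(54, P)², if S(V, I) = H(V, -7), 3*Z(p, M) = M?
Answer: 142884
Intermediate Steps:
Z(p, M) = M/3
k(G) = 6 + G/3 (k(G) = G/3 + 6 = 6 + G/3)
H(y, u) = u*y
P = -25/123 (P = (6 + (⅓)*7)/(-41) = (6 + 7/3)*(-1/41) = (25/3)*(-1/41) = -25/123 ≈ -0.20325)
S(V, I) = -7*V
S(54, P)² = (-7*54)² = (-378)² = 142884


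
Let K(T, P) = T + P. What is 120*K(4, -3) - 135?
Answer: -15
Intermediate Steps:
K(T, P) = P + T
120*K(4, -3) - 135 = 120*(-3 + 4) - 135 = 120*1 - 135 = 120 - 135 = -15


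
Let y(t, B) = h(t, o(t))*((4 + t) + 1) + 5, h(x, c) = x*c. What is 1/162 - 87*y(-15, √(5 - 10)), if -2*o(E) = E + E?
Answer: -31781969/162 ≈ -1.9619e+5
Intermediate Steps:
o(E) = -E (o(E) = -(E + E)/2 = -E)
h(x, c) = c*x
y(t, B) = 5 - t²*(5 + t) (y(t, B) = ((-t)*t)*((4 + t) + 1) + 5 = (-t²)*(5 + t) + 5 = -t²*(5 + t) + 5 = 5 - t²*(5 + t))
1/162 - 87*y(-15, √(5 - 10)) = 1/162 - 87*(5 - 1*(-15)³ - 5*(-15)²) = 1/162 - 87*(5 - 1*(-3375) - 5*225) = 1/162 - 87*(5 + 3375 - 1125) = 1/162 - 87*2255 = 1/162 - 196185 = -31781969/162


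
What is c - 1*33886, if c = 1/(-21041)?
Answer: -712995327/21041 ≈ -33886.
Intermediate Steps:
c = -1/21041 ≈ -4.7526e-5
c - 1*33886 = -1/21041 - 1*33886 = -1/21041 - 33886 = -712995327/21041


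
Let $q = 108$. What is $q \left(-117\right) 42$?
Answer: $-530712$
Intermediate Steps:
$q \left(-117\right) 42 = 108 \left(-117\right) 42 = \left(-12636\right) 42 = -530712$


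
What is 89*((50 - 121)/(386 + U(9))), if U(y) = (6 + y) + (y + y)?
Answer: -6319/419 ≈ -15.081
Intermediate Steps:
U(y) = 6 + 3*y (U(y) = (6 + y) + 2*y = 6 + 3*y)
89*((50 - 121)/(386 + U(9))) = 89*((50 - 121)/(386 + (6 + 3*9))) = 89*(-71/(386 + (6 + 27))) = 89*(-71/(386 + 33)) = 89*(-71/419) = -6319/419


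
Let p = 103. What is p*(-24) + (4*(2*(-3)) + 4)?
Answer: -2492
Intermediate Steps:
p*(-24) + (4*(2*(-3)) + 4) = 103*(-24) + (4*(2*(-3)) + 4) = -2472 + (4*(-6) + 4) = -2472 + (-24 + 4) = -2472 - 20 = -2492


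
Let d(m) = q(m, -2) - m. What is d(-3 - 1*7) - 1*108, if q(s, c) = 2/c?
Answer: -99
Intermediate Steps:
d(m) = -1 - m (d(m) = 2/(-2) - m = 2*(-1/2) - m = -1 - m)
d(-3 - 1*7) - 1*108 = (-1 - (-3 - 1*7)) - 1*108 = (-1 - (-3 - 7)) - 108 = (-1 - 1*(-10)) - 108 = (-1 + 10) - 108 = 9 - 108 = -99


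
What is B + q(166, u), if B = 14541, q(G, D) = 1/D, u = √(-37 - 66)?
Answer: 14541 - I*√103/103 ≈ 14541.0 - 0.098533*I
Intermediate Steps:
u = I*√103 (u = √(-103) = I*√103 ≈ 10.149*I)
B + q(166, u) = 14541 + 1/(I*√103) = 14541 - I*√103/103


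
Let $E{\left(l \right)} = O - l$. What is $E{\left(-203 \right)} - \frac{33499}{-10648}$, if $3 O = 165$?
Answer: $\frac{2780683}{10648} \approx 261.15$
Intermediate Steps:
$O = 55$ ($O = \frac{1}{3} \cdot 165 = 55$)
$E{\left(l \right)} = 55 - l$
$E{\left(-203 \right)} - \frac{33499}{-10648} = \left(55 - -203\right) - \frac{33499}{-10648} = \left(55 + 203\right) - - \frac{33499}{10648} = 258 + \frac{33499}{10648} = \frac{2780683}{10648}$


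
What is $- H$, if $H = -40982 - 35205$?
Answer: $76187$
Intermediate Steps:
$H = -76187$
$- H = \left(-1\right) \left(-76187\right) = 76187$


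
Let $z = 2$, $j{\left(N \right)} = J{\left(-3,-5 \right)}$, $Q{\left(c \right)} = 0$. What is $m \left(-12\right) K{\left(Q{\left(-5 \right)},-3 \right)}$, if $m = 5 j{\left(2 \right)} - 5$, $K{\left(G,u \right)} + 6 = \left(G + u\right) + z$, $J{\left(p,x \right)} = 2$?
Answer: $420$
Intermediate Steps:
$j{\left(N \right)} = 2$
$K{\left(G,u \right)} = -4 + G + u$ ($K{\left(G,u \right)} = -6 + \left(\left(G + u\right) + 2\right) = -6 + \left(2 + G + u\right) = -4 + G + u$)
$m = 5$ ($m = 5 \cdot 2 - 5 = 10 - 5 = 5$)
$m \left(-12\right) K{\left(Q{\left(-5 \right)},-3 \right)} = 5 \left(-12\right) \left(-4 + 0 - 3\right) = \left(-60\right) \left(-7\right) = 420$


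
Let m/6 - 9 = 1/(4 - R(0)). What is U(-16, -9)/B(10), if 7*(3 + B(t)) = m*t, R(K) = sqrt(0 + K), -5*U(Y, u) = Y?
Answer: 56/1335 ≈ 0.041948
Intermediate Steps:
U(Y, u) = -Y/5
R(K) = sqrt(K)
m = 111/2 (m = 54 + 6/(4 - sqrt(0)) = 54 + 6/(4 - 1*0) = 54 + 6/(4 + 0) = 54 + 6/4 = 54 + 6*(1/4) = 54 + 3/2 = 111/2 ≈ 55.500)
B(t) = -3 + 111*t/14 (B(t) = -3 + (111*t/2)/7 = -3 + 111*t/14)
U(-16, -9)/B(10) = (-1/5*(-16))/(-3 + (111/14)*10) = 16/(5*(-3 + 555/7)) = 16/(5*(534/7)) = (16/5)*(7/534) = 56/1335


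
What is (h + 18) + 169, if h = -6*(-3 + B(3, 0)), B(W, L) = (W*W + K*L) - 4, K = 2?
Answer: 175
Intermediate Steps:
B(W, L) = -4 + W**2 + 2*L (B(W, L) = (W*W + 2*L) - 4 = (W**2 + 2*L) - 4 = -4 + W**2 + 2*L)
h = -12 (h = -6*(-3 + (-4 + 3**2 + 2*0)) = -6*(-3 + (-4 + 9 + 0)) = -6*(-3 + 5) = -6*2 = -12)
(h + 18) + 169 = (-12 + 18) + 169 = 6 + 169 = 175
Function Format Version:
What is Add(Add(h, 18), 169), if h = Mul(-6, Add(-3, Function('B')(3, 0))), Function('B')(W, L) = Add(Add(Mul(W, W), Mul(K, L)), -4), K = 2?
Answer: 175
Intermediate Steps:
Function('B')(W, L) = Add(-4, Pow(W, 2), Mul(2, L)) (Function('B')(W, L) = Add(Add(Mul(W, W), Mul(2, L)), -4) = Add(Add(Pow(W, 2), Mul(2, L)), -4) = Add(-4, Pow(W, 2), Mul(2, L)))
h = -12 (h = Mul(-6, Add(-3, Add(-4, Pow(3, 2), Mul(2, 0)))) = Mul(-6, Add(-3, Add(-4, 9, 0))) = Mul(-6, Add(-3, 5)) = Mul(-6, 2) = -12)
Add(Add(h, 18), 169) = Add(Add(-12, 18), 169) = Add(6, 169) = 175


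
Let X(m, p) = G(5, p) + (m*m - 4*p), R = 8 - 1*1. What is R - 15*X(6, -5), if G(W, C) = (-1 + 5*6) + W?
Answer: -1343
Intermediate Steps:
G(W, C) = 29 + W (G(W, C) = (-1 + 30) + W = 29 + W)
R = 7 (R = 8 - 1 = 7)
X(m, p) = 34 + m**2 - 4*p (X(m, p) = (29 + 5) + (m*m - 4*p) = 34 + (m**2 - 4*p) = 34 + m**2 - 4*p)
R - 15*X(6, -5) = 7 - 15*(34 + 6**2 - 4*(-5)) = 7 - 15*(34 + 36 + 20) = 7 - 15*90 = 7 - 1350 = -1343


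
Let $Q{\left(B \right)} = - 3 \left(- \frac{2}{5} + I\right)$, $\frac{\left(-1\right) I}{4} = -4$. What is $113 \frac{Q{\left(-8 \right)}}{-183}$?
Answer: $\frac{8814}{305} \approx 28.898$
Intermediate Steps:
$I = 16$ ($I = \left(-4\right) \left(-4\right) = 16$)
$Q{\left(B \right)} = - \frac{234}{5}$ ($Q{\left(B \right)} = - 3 \left(- \frac{2}{5} + 16\right) = \left(-3\right) \frac{78}{5} = - \frac{234}{5}$)
$113 \frac{Q{\left(-8 \right)}}{-183} = 113 \left(- \frac{234}{5 \left(-183\right)}\right) = 113 \left(\left(- \frac{234}{5}\right) \left(- \frac{1}{183}\right)\right) = 113 \cdot \frac{78}{305} = \frac{8814}{305}$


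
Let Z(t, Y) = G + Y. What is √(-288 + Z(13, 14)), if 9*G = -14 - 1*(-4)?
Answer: 2*I*√619/3 ≈ 16.586*I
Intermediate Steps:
G = -10/9 (G = (-14 - 1*(-4))/9 = (-14 + 4)/9 = (⅑)*(-10) = -10/9 ≈ -1.1111)
Z(t, Y) = -10/9 + Y
√(-288 + Z(13, 14)) = √(-288 + (-10/9 + 14)) = √(-288 + 116/9) = √(-2476/9) = 2*I*√619/3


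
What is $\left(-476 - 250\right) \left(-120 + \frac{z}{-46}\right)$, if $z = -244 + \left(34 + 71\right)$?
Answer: $\frac{1953303}{23} \approx 84926.0$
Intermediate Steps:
$z = -139$ ($z = -244 + 105 = -139$)
$\left(-476 - 250\right) \left(-120 + \frac{z}{-46}\right) = \left(-476 - 250\right) \left(-120 - \frac{139}{-46}\right) = - 726 \left(-120 - - \frac{139}{46}\right) = - 726 \left(-120 + \frac{139}{46}\right) = \left(-726\right) \left(- \frac{5381}{46}\right) = \frac{1953303}{23}$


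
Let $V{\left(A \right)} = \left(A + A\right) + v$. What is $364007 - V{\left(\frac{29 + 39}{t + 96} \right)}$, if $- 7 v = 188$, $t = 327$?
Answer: $\frac{1077903299}{2961} \approx 3.6403 \cdot 10^{5}$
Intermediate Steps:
$v = - \frac{188}{7}$ ($v = \left(- \frac{1}{7}\right) 188 = - \frac{188}{7} \approx -26.857$)
$V{\left(A \right)} = - \frac{188}{7} + 2 A$ ($V{\left(A \right)} = \left(A + A\right) - \frac{188}{7} = 2 A - \frac{188}{7} = - \frac{188}{7} + 2 A$)
$364007 - V{\left(\frac{29 + 39}{t + 96} \right)} = 364007 - \left(- \frac{188}{7} + 2 \frac{29 + 39}{327 + 96}\right) = 364007 - \left(- \frac{188}{7} + 2 \cdot \frac{68}{423}\right) = 364007 - \left(- \frac{188}{7} + \frac{136}{423}\right) = 364007 - - \frac{78572}{2961} = 364007 + \frac{78572}{2961} = \frac{1077903299}{2961}$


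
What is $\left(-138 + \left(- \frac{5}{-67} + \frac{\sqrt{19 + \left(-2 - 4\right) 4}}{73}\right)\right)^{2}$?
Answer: $\frac{455075693204}{23921881} - \frac{18482 i \sqrt{5}}{4891} \approx 19023.0 - 8.4496 i$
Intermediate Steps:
$\left(-138 + \left(- \frac{5}{-67} + \frac{\sqrt{19 + \left(-2 - 4\right) 4}}{73}\right)\right)^{2} = \left(-138 + \left(\left(-5\right) \left(- \frac{1}{67}\right) + \sqrt{19 - 24} \cdot \frac{1}{73}\right)\right)^{2} = \left(-138 + \left(\frac{5}{67} + \sqrt{19 - 24} \cdot \frac{1}{73}\right)\right)^{2} = \left(-138 + \left(\frac{5}{67} + \sqrt{-5} \cdot \frac{1}{73}\right)\right)^{2} = \left(-138 + \left(\frac{5}{67} + i \sqrt{5} \cdot \frac{1}{73}\right)\right)^{2} = \left(-138 + \left(\frac{5}{67} + \frac{i \sqrt{5}}{73}\right)\right)^{2} = \left(- \frac{9241}{67} + \frac{i \sqrt{5}}{73}\right)^{2}$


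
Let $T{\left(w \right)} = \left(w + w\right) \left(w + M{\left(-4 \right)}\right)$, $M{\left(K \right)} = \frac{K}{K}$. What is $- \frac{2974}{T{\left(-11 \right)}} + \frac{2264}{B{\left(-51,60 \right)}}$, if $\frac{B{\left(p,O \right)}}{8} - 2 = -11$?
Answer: $- \frac{44513}{990} \approx -44.963$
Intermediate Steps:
$B{\left(p,O \right)} = -72$ ($B{\left(p,O \right)} = 16 + 8 \left(-11\right) = 16 - 88 = -72$)
$M{\left(K \right)} = 1$
$T{\left(w \right)} = 2 w \left(1 + w\right)$ ($T{\left(w \right)} = \left(w + w\right) \left(w + 1\right) = 2 w \left(1 + w\right)$)
$- \frac{2974}{T{\left(-11 \right)}} + \frac{2264}{B{\left(-51,60 \right)}} = - \frac{2974}{2 \left(-11\right) \left(1 - 11\right)} + \frac{2264}{-72} = - \frac{2974}{2 \left(-11\right) \left(-10\right)} + 2264 \left(- \frac{1}{72}\right) = - \frac{2974}{220} - \frac{283}{9} = \left(-2974\right) \frac{1}{220} - \frac{283}{9} = - \frac{1487}{110} - \frac{283}{9} = - \frac{44513}{990}$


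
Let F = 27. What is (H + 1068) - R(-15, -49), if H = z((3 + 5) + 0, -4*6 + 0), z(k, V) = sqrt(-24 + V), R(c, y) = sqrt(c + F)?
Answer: 1068 + sqrt(3)*(-2 + 4*I) ≈ 1064.5 + 6.9282*I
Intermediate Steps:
R(c, y) = sqrt(27 + c) (R(c, y) = sqrt(c + 27) = sqrt(27 + c))
H = 4*I*sqrt(3) (H = sqrt(-24 + (-4*6 + 0)) = sqrt(-24 + (-24 + 0)) = sqrt(-24 - 24) = sqrt(-48) = 4*I*sqrt(3) ≈ 6.9282*I)
(H + 1068) - R(-15, -49) = (4*I*sqrt(3) + 1068) - sqrt(27 - 15) = (1068 + 4*I*sqrt(3)) - sqrt(12) = (1068 + 4*I*sqrt(3)) - 2*sqrt(3) = 1068 - 2*sqrt(3) + 4*I*sqrt(3)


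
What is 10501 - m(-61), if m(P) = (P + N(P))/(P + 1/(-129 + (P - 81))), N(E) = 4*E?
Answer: 173519877/16532 ≈ 10496.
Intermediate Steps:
m(P) = 5*P/(P + 1/(-210 + P)) (m(P) = (P + 4*P)/(P + 1/(-129 + (P - 81))) = (5*P)/(P + 1/(-129 + (-81 + P))) = (5*P)/(P + 1/(-210 + P)) = 5*P/(P + 1/(-210 + P)))
10501 - m(-61) = 10501 - 5*(-61)*(-210 - 61)/(1 + (-61)² - 210*(-61)) = 10501 - 5*(-61)*(-271)/(1 + 3721 + 12810) = 10501 - 5*(-61)*(-271)/16532 = 10501 - 1*82655/16532 = 10501 - 82655/16532 = 173519877/16532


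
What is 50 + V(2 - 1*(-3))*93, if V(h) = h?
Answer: 515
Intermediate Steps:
50 + V(2 - 1*(-3))*93 = 50 + (2 - 1*(-3))*93 = 50 + (2 + 3)*93 = 50 + 5*93 = 50 + 465 = 515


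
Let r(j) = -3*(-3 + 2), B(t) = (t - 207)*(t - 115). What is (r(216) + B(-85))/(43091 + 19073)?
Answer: 58403/62164 ≈ 0.93950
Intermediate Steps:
B(t) = (-207 + t)*(-115 + t)
r(j) = 3 (r(j) = -3*(-1) = 3)
(r(216) + B(-85))/(43091 + 19073) = (3 + (23805 + (-85)² - 322*(-85)))/(43091 + 19073) = (3 + (23805 + 7225 + 27370))/62164 = (3 + 58400)*(1/62164) = 58403*(1/62164) = 58403/62164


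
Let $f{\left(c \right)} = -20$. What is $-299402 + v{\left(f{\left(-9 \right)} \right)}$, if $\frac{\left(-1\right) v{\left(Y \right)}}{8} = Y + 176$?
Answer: $-300650$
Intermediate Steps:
$v{\left(Y \right)} = -1408 - 8 Y$ ($v{\left(Y \right)} = - 8 \left(Y + 176\right) = - 8 \left(176 + Y\right) = -1408 - 8 Y$)
$-299402 + v{\left(f{\left(-9 \right)} \right)} = -299402 - 1248 = -300650$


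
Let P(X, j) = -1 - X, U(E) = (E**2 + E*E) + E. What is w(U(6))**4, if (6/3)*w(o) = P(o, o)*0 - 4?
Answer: 16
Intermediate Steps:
U(E) = E + 2*E**2 (U(E) = (E**2 + E**2) + E = 2*E**2 + E = E + 2*E**2)
w(o) = -2 (w(o) = ((-1 - o)*0 - 4)/2 = (0 - 4)/2 = (1/2)*(-4) = -2)
w(U(6))**4 = (-2)**4 = 16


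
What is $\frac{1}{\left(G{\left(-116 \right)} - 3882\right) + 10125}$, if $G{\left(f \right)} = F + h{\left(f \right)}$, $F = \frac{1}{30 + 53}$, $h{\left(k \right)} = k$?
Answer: $\frac{83}{508542} \approx 0.00016321$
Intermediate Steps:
$F = \frac{1}{83} \approx 0.012048$
$G{\left(f \right)} = \frac{1}{83} + f$
$\frac{1}{\left(G{\left(-116 \right)} - 3882\right) + 10125} = \frac{1}{\left(\left(\frac{1}{83} - 116\right) - 3882\right) + 10125} = \frac{1}{\left(- \frac{9627}{83} - 3882\right) + 10125} = \frac{1}{- \frac{331833}{83} + 10125} = \frac{1}{\frac{508542}{83}} = \frac{83}{508542}$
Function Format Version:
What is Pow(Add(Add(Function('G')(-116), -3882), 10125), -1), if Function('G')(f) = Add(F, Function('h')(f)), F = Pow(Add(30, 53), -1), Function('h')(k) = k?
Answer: Rational(83, 508542) ≈ 0.00016321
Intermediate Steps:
F = Rational(1, 83) (F = Pow(83, -1) = Rational(1, 83) ≈ 0.012048)
Function('G')(f) = Add(Rational(1, 83), f)
Pow(Add(Add(Function('G')(-116), -3882), 10125), -1) = Pow(Add(Add(Add(Rational(1, 83), -116), -3882), 10125), -1) = Pow(Add(Add(Rational(-9627, 83), -3882), 10125), -1) = Pow(Add(Rational(-331833, 83), 10125), -1) = Pow(Rational(508542, 83), -1) = Rational(83, 508542)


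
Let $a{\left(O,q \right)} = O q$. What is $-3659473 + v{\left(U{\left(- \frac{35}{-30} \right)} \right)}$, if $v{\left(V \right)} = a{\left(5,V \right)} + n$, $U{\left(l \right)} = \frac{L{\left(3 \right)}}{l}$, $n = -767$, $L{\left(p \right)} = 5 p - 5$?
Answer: $- \frac{25621380}{7} \approx -3.6602 \cdot 10^{6}$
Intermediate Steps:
$L{\left(p \right)} = -5 + 5 p$
$U{\left(l \right)} = \frac{10}{l}$ ($U{\left(l \right)} = \frac{-5 + 5 \cdot 3}{l} = \frac{-5 + 15}{l} = \frac{10}{l}$)
$v{\left(V \right)} = -767 + 5 V$ ($v{\left(V \right)} = 5 V - 767 = -767 + 5 V$)
$-3659473 + v{\left(U{\left(- \frac{35}{-30} \right)} \right)} = -3659473 - \left(767 - 5 \frac{10}{\left(-35\right) \frac{1}{-30}}\right) = -3659473 - \left(767 - 5 \frac{10}{\left(-35\right) \left(- \frac{1}{30}\right)}\right) = -3659473 - \left(767 - 5 \frac{10}{\frac{7}{6}}\right) = -3659473 - \left(767 - 5 \cdot 10 \cdot \frac{6}{7}\right) = -3659473 + \left(-767 + 5 \cdot \frac{60}{7}\right) = -3659473 + \left(-767 + \frac{300}{7}\right) = -3659473 - \frac{5069}{7} = - \frac{25621380}{7}$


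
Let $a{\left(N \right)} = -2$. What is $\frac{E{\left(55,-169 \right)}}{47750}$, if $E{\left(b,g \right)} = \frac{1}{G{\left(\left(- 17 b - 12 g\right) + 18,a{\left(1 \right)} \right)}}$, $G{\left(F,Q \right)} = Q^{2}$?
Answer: $\frac{1}{191000} \approx 5.2356 \cdot 10^{-6}$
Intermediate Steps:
$E{\left(b,g \right)} = \frac{1}{4}$ ($E{\left(b,g \right)} = \frac{1}{\left(-2\right)^{2}} = \frac{1}{4}$)
$\frac{E{\left(55,-169 \right)}}{47750} = \frac{1}{4 \cdot 47750} = \frac{1}{4} \cdot \frac{1}{47750} = \frac{1}{191000}$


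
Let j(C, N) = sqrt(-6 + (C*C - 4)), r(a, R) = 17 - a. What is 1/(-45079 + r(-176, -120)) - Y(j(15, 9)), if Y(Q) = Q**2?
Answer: -9650491/44886 ≈ -215.00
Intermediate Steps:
j(C, N) = sqrt(-10 + C**2) (j(C, N) = sqrt(-6 + (C**2 - 4)) = sqrt(-6 + (-4 + C**2)) = sqrt(-10 + C**2))
1/(-45079 + r(-176, -120)) - Y(j(15, 9)) = 1/(-45079 + (17 - 1*(-176))) - (sqrt(-10 + 15**2))**2 = 1/(-45079 + (17 + 176)) - (sqrt(-10 + 225))**2 = 1/(-45079 + 193) - (sqrt(215))**2 = 1/(-44886) - 1*215 = -1/44886 - 215 = -9650491/44886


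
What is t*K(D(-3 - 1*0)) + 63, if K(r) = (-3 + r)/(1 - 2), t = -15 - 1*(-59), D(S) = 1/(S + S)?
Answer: 607/3 ≈ 202.33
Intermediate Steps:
D(S) = 1/(2*S)
t = 44 (t = -15 + 59 = 44)
K(r) = 3 - r (K(r) = (-3 + r)/(-1) = (-3 + r)*(-1) = 3 - r)
t*K(D(-3 - 1*0)) + 63 = 44*(3 - 1/(2*(-3 - 1*0))) + 63 = 44*(3 - 1/(2*(-3 + 0))) + 63 = 44*(3 - 1/(2*(-3))) + 63 = 44*(3 - (-1)/(2*3)) + 63 = 44*(3 - 1*(-⅙)) + 63 = 44*(3 + ⅙) + 63 = 44*(19/6) + 63 = 418/3 + 63 = 607/3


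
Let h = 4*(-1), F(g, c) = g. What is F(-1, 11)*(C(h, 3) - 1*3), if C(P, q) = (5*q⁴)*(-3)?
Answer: 1218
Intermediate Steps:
h = -4
C(P, q) = -15*q⁴
F(-1, 11)*(C(h, 3) - 1*3) = -(-15*3⁴ - 1*3) = -(-15*81 - 3) = -(-1215 - 3) = -1*(-1218) = 1218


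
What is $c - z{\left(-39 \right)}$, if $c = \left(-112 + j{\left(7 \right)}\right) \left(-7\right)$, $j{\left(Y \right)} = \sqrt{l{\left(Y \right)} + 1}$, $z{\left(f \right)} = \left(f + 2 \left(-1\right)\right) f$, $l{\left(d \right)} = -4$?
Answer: $-815 - 7 i \sqrt{3} \approx -815.0 - 12.124 i$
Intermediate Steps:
$z{\left(f \right)} = f \left(-2 + f\right)$ ($z{\left(f \right)} = \left(f - 2\right) f = \left(-2 + f\right) f = f \left(-2 + f\right)$)
$j{\left(Y \right)} = i \sqrt{3}$ ($j{\left(Y \right)} = \sqrt{-4 + 1} = \sqrt{-3} = i \sqrt{3}$)
$c = 784 - 7 i \sqrt{3}$ ($c = \left(-112 + i \sqrt{3}\right) \left(-7\right) = 784 - 7 i \sqrt{3} \approx 784.0 - 12.124 i$)
$c - z{\left(-39 \right)} = \left(784 - 7 i \sqrt{3}\right) - - 39 \left(-2 - 39\right) = \left(784 - 7 i \sqrt{3}\right) - \left(-39\right) \left(-41\right) = \left(784 - 7 i \sqrt{3}\right) - 1599 = -815 - 7 i \sqrt{3}$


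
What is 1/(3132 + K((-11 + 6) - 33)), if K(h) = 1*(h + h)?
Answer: 1/3056 ≈ 0.00032723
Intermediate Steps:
K(h) = 2*h (K(h) = 1*(2*h) = 2*h)
1/(3132 + K((-11 + 6) - 33)) = 1/(3132 + 2*((-11 + 6) - 33)) = 1/(3132 + 2*(-5 - 33)) = 1/(3132 + 2*(-38)) = 1/(3132 - 76) = 1/3056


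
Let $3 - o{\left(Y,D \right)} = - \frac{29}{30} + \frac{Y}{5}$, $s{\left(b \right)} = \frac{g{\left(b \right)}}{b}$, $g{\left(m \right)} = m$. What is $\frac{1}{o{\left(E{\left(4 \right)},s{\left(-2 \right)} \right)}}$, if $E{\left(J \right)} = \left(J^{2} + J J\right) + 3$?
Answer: $- \frac{30}{91} \approx -0.32967$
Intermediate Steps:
$E{\left(J \right)} = 3 + 2 J^{2}$ ($E{\left(J \right)} = \left(J^{2} + J^{2}\right) + 3 = 2 J^{2} + 3 = 3 + 2 J^{2}$)
$s{\left(b \right)} = 1$ ($s{\left(b \right)} = \frac{b}{b} = 1$)
$o{\left(Y,D \right)} = \frac{119}{30} - \frac{Y}{5}$ ($o{\left(Y,D \right)} = 3 - \left(- \frac{29}{30} + \frac{Y}{5}\right) = \frac{119}{30} - \frac{Y}{5}$)
$\frac{1}{o{\left(E{\left(4 \right)},s{\left(-2 \right)} \right)}} = \frac{1}{\frac{119}{30} - \frac{3 + 2 \cdot 4^{2}}{5}} = \frac{1}{\frac{119}{30} - \frac{3 + 2 \cdot 16}{5}} = \frac{1}{\frac{119}{30} - \frac{3 + 32}{5}} = \frac{1}{\frac{119}{30} - 7} = \frac{1}{- \frac{91}{30}} = - \frac{30}{91}$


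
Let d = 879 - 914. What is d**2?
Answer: 1225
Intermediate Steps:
d = -35
d**2 = (-35)**2 = 1225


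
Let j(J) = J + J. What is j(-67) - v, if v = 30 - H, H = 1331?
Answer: 1167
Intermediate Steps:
j(J) = 2*J
v = -1301 (v = 30 - 1*1331 = 30 - 1331 = -1301)
j(-67) - v = 2*(-67) - 1*(-1301) = -134 + 1301 = 1167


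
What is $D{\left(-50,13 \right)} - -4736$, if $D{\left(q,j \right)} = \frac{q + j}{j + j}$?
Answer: $\frac{123099}{26} \approx 4734.6$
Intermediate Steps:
$D{\left(q,j \right)} = \frac{j + q}{2 j}$
$D{\left(-50,13 \right)} - -4736 = \frac{13 - 50}{2 \cdot 13} - -4736 = \frac{1}{2} \cdot \frac{1}{13} \left(-37\right) + 4736 = - \frac{37}{26} + 4736 = \frac{123099}{26}$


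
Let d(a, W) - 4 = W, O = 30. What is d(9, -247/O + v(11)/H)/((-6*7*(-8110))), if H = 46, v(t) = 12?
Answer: -2741/235027800 ≈ -1.1662e-5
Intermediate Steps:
d(a, W) = 4 + W
d(9, -247/O + v(11)/H)/((-6*7*(-8110))) = (4 + (-247/30 + 12/46))/((-6*7*(-8110))) = (4 + (-247*1/30 + 12*(1/46)))/((-42*(-8110))) = (4 + (-247/30 + 6/23))/340620 = (4 - 5501/690)*(1/340620) = -2741/690*1/340620 = -2741/235027800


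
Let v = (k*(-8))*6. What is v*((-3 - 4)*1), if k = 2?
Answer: 672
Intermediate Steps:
v = -96 (v = (2*(-8))*6 = -16*6 = -96)
v*((-3 - 4)*1) = -96*(-3 - 4) = -(-672) = -96*(-7) = 672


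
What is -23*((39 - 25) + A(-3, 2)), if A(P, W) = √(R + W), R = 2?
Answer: -368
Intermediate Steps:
A(P, W) = √(2 + W)
-23*((39 - 25) + A(-3, 2)) = -23*((39 - 25) + √(2 + 2)) = -23*(14 + √4) = -23*(14 + 2) = -23*16 = -368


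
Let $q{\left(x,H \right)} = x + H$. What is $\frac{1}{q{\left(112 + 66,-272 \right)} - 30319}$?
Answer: $- \frac{1}{30413} \approx -3.2881 \cdot 10^{-5}$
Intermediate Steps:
$q{\left(x,H \right)} = H + x$
$\frac{1}{q{\left(112 + 66,-272 \right)} - 30319} = \frac{1}{\left(-272 + \left(112 + 66\right)\right) - 30319} = \frac{1}{\left(-272 + 178\right) - 30319} = \frac{1}{-94 - 30319} = \frac{1}{-30413} = - \frac{1}{30413}$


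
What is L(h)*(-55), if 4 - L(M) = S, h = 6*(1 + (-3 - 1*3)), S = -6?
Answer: -550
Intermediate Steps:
h = -30 (h = 6*(1 + (-3 - 3)) = 6*(1 - 6) = 6*(-5) = -30)
L(M) = 10 (L(M) = 4 - 1*(-6) = 4 + 6 = 10)
L(h)*(-55) = 10*(-55) = -550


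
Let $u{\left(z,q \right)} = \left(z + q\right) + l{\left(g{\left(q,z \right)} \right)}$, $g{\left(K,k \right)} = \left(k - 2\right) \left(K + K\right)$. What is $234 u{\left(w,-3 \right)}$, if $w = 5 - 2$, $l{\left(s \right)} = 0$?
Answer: $0$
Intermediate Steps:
$g{\left(K,k \right)} = 2 K \left(-2 + k\right)$ ($g{\left(K,k \right)} = \left(-2 + k\right) 2 K = 2 K \left(-2 + k\right)$)
$w = 3$
$u{\left(z,q \right)} = q + z$ ($u{\left(z,q \right)} = \left(z + q\right) + 0 = \left(q + z\right) + 0 = q + z$)
$234 u{\left(w,-3 \right)} = 234 \left(-3 + 3\right) = 234 \cdot 0 = 0$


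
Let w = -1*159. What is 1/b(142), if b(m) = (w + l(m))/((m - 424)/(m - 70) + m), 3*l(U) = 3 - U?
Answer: -1657/2464 ≈ -0.67248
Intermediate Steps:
l(U) = 1 - U/3 (l(U) = (3 - U)/3 = 1 - U/3)
w = -159
b(m) = (-158 - m/3)/(m + (-424 + m)/(-70 + m)) (b(m) = (-159 + (1 - m/3))/((m - 424)/(m - 70) + m) = (-158 - m/3)/((-424 + m)/(-70 + m) + m) = (-158 - m/3)/(m + (-424 + m)/(-70 + m)))
1/b(142) = 1/((33180 - 1*142² - 404*142)/(3*(-424 + 142² - 69*142))) = 1/((33180 - 1*20164 - 57368)/(3*(-424 + 20164 - 9798))) = 1/((⅓)*(33180 - 20164 - 57368)/9942) = 1/((⅓)*(1/9942)*(-44352)) = 1/(-2464/1657) = -1657/2464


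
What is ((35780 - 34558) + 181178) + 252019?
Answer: 434419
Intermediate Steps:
((35780 - 34558) + 181178) + 252019 = (1222 + 181178) + 252019 = 182400 + 252019 = 434419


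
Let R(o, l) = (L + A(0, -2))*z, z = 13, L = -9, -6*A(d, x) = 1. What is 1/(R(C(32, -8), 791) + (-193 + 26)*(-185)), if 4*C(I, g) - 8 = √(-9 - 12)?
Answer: 6/184655 ≈ 3.2493e-5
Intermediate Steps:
C(I, g) = 2 + I*√21/4 (C(I, g) = 2 + √(-9 - 12)/4 = 2 + √(-21)/4 = 2 + (I*√21)/4 = 2 + I*√21/4)
A(d, x) = -⅙ (A(d, x) = -⅙*1 = -⅙)
R(o, l) = -715/6 (R(o, l) = (-9 - ⅙)*13 = -55/6*13 = -715/6)
1/(R(C(32, -8), 791) + (-193 + 26)*(-185)) = 1/(-715/6 + (-193 + 26)*(-185)) = 1/(-715/6 - 167*(-185)) = 1/(-715/6 + 30895) = 1/(184655/6) = 6/184655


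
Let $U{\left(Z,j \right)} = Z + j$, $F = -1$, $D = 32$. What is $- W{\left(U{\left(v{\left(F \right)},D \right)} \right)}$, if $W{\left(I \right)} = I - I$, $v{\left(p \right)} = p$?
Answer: $0$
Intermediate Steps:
$W{\left(I \right)} = 0$
$- W{\left(U{\left(v{\left(F \right)},D \right)} \right)} = \left(-1\right) 0 = 0$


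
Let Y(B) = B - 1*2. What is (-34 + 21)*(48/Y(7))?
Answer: -624/5 ≈ -124.80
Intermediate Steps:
Y(B) = -2 + B (Y(B) = B - 2 = -2 + B)
(-34 + 21)*(48/Y(7)) = (-34 + 21)*(48/(-2 + 7)) = -624/5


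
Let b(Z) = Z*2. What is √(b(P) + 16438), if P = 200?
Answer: √16838 ≈ 129.76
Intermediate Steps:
b(Z) = 2*Z
√(b(P) + 16438) = √(2*200 + 16438) = √(400 + 16438) = √16838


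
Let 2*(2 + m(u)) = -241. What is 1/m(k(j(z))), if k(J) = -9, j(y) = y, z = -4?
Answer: -2/245 ≈ -0.0081633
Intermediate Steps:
m(u) = -245/2 (m(u) = -2 + (½)*(-241) = -2 - 241/2 = -245/2)
1/m(k(j(z))) = 1/(-245/2) = -2/245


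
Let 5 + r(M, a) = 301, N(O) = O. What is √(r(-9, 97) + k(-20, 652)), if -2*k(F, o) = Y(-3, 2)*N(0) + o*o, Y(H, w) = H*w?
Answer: 12*I*√1474 ≈ 460.71*I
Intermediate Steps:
r(M, a) = 296 (r(M, a) = -5 + 301 = 296)
k(F, o) = -o²/2 (k(F, o) = -(-3*2*0 + o*o)/2 = -(-6*0 + o²)/2 = -(0 + o²)/2 = -o²/2)
√(r(-9, 97) + k(-20, 652)) = √(296 - ½*652²) = √(296 - ½*425104) = √(296 - 212552) = √(-212256) = 12*I*√1474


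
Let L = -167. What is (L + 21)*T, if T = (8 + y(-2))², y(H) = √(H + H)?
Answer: -8760 - 4672*I ≈ -8760.0 - 4672.0*I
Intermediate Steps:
y(H) = √2*√H (y(H) = √(2*H) = √2*√H)
T = (8 + 2*I)² (T = (8 + √2*√(-2))² = (8 + √2*(I*√2))² = (8 + 2*I)² ≈ 60.0 + 32.0*I)
(L + 21)*T = (-167 + 21)*(60 + 32*I) = -146*(60 + 32*I) = -8760 - 4672*I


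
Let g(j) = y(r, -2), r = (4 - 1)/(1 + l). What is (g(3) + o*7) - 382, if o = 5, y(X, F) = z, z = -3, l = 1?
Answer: -350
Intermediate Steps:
r = 3/2 (r = (4 - 1)/(1 + 1) = 3/2 ≈ 1.5000)
y(X, F) = -3
g(j) = -3
(g(3) + o*7) - 382 = (-3 + 5*7) - 382 = (-3 + 35) - 382 = 32 - 382 = -350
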